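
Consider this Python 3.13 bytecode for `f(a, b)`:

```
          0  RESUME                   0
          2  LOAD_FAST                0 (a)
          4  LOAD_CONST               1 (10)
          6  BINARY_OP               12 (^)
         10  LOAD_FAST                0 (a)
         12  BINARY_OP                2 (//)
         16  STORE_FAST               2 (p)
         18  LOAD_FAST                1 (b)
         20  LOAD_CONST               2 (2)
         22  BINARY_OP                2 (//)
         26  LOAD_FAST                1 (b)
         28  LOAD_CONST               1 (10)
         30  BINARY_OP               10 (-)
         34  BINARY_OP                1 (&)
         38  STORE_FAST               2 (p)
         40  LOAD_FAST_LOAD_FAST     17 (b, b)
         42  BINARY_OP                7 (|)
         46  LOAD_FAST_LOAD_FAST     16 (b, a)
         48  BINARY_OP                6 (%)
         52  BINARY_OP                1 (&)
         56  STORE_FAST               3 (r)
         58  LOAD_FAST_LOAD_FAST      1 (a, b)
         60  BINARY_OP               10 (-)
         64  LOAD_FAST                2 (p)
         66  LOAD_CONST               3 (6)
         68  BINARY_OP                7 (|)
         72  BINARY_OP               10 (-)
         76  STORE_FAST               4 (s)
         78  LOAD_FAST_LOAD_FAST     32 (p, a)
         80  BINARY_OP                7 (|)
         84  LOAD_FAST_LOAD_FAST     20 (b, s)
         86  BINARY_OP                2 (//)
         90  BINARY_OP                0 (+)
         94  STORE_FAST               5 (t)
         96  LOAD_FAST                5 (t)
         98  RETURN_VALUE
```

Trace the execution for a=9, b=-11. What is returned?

-22

LOAD_FAST a → push 9. Stack: [9]
LOAD_CONST → push 10. Stack: [9, 10]
BINARY_OP ^ → 9 ^ 10 = 3. Stack: [3]
LOAD_FAST a → push 9. Stack: [3, 9]
BINARY_OP // → 3 // 9 = 0. Stack: [0]
STORE_FAST p → p=0. Stack: []
LOAD_FAST b → push -11. Stack: [-11]
LOAD_CONST → push 2. Stack: [-11, 2]
BINARY_OP // → -11 // 2 = -6. Stack: [-6]
LOAD_FAST b → push -11. Stack: [-6, -11]
LOAD_CONST → push 10. Stack: [-6, -11, 10]
BINARY_OP - → -11 - 10 = -21. Stack: [-6, -21]
BINARY_OP & → -6 & -21 = -22. Stack: [-22]
STORE_FAST p → p=-22. Stack: []
LOAD_FAST_LOAD_FAST b,b → push -11,-11. Stack: [-11, -11]
BINARY_OP | → -11 | -11 = -11. Stack: [-11]
LOAD_FAST_LOAD_FAST b,a → push -11,9. Stack: [-11, -11, 9]
BINARY_OP % → -11 % 9 = 7. Stack: [-11, 7]
BINARY_OP & → -11 & 7 = 5. Stack: [5]
STORE_FAST r → r=5. Stack: []
LOAD_FAST_LOAD_FAST a,b → push 9,-11. Stack: [9, -11]
BINARY_OP - → 9 - -11 = 20. Stack: [20]
LOAD_FAST p → push -22. Stack: [20, -22]
LOAD_CONST → push 6. Stack: [20, -22, 6]
BINARY_OP | → -22 | 6 = -18. Stack: [20, -18]
BINARY_OP - → 20 - -18 = 38. Stack: [38]
STORE_FAST s → s=38. Stack: []
LOAD_FAST_LOAD_FAST p,a → push -22,9. Stack: [-22, 9]
BINARY_OP | → -22 | 9 = -21. Stack: [-21]
LOAD_FAST_LOAD_FAST b,s → push -11,38. Stack: [-21, -11, 38]
BINARY_OP // → -11 // 38 = -1. Stack: [-21, -1]
BINARY_OP + → -21 + -1 = -22. Stack: [-22]
STORE_FAST t → t=-22. Stack: []
LOAD_FAST t → push -22. Stack: [-22]
RETURN_VALUE → return -22.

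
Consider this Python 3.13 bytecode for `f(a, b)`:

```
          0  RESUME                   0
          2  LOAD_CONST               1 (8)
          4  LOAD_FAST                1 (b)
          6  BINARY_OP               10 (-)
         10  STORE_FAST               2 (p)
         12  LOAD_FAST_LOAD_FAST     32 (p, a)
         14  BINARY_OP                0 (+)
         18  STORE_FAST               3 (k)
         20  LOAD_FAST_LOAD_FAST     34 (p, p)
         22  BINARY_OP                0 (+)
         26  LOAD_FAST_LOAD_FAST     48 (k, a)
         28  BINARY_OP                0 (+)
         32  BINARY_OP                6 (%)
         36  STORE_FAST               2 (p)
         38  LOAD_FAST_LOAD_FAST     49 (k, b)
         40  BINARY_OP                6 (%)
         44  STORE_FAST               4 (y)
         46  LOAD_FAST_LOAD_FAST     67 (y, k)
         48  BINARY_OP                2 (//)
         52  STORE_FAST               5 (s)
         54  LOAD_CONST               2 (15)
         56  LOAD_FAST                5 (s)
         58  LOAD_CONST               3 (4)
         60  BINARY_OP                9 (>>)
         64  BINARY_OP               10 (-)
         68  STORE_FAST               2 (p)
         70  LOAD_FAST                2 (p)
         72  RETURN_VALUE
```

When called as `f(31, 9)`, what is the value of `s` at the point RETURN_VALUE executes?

LOAD_CONST → push 8. Stack: [8]
LOAD_FAST b → push 9. Stack: [8, 9]
BINARY_OP - → 8 - 9 = -1. Stack: [-1]
STORE_FAST p → p=-1. Stack: []
LOAD_FAST_LOAD_FAST p,a → push -1,31. Stack: [-1, 31]
BINARY_OP + → -1 + 31 = 30. Stack: [30]
STORE_FAST k → k=30. Stack: []
LOAD_FAST_LOAD_FAST p,p → push -1,-1. Stack: [-1, -1]
BINARY_OP + → -1 + -1 = -2. Stack: [-2]
LOAD_FAST_LOAD_FAST k,a → push 30,31. Stack: [-2, 30, 31]
BINARY_OP + → 30 + 31 = 61. Stack: [-2, 61]
BINARY_OP % → -2 % 61 = 59. Stack: [59]
STORE_FAST p → p=59. Stack: []
LOAD_FAST_LOAD_FAST k,b → push 30,9. Stack: [30, 9]
BINARY_OP % → 30 % 9 = 3. Stack: [3]
STORE_FAST y → y=3. Stack: []
LOAD_FAST_LOAD_FAST y,k → push 3,30. Stack: [3, 30]
BINARY_OP // → 3 // 30 = 0. Stack: [0]
STORE_FAST s → s=0. Stack: []
LOAD_CONST → push 15. Stack: [15]
LOAD_FAST s → push 0. Stack: [15, 0]
LOAD_CONST → push 4. Stack: [15, 0, 4]
BINARY_OP >> → 0 >> 4 = 0. Stack: [15, 0]
BINARY_OP - → 15 - 0 = 15. Stack: [15]
STORE_FAST p → p=15. Stack: []
LOAD_FAST p → push 15. Stack: [15]
RETURN_VALUE → return 15.

0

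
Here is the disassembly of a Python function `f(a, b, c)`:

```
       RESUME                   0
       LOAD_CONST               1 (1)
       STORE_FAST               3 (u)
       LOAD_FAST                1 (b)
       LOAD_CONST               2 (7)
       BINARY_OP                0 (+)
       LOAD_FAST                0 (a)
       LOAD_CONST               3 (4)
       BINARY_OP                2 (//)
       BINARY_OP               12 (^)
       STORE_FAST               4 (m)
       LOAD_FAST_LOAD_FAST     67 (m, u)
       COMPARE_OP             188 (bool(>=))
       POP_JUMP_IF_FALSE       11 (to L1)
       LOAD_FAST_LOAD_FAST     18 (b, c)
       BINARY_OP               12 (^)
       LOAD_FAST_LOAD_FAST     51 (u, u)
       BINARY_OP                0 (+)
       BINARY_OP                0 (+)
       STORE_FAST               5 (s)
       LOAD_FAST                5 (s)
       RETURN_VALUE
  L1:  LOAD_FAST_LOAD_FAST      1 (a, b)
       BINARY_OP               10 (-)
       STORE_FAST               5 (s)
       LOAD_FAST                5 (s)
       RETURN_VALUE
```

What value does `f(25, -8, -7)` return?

33

LOAD_CONST → push 1. Stack: [1]
STORE_FAST u → u=1. Stack: []
LOAD_FAST b → push -8. Stack: [-8]
LOAD_CONST → push 7. Stack: [-8, 7]
BINARY_OP + → -8 + 7 = -1. Stack: [-1]
LOAD_FAST a → push 25. Stack: [-1, 25]
LOAD_CONST → push 4. Stack: [-1, 25, 4]
BINARY_OP // → 25 // 4 = 6. Stack: [-1, 6]
BINARY_OP ^ → -1 ^ 6 = -7. Stack: [-7]
STORE_FAST m → m=-7. Stack: []
LOAD_FAST_LOAD_FAST m,u → push -7,1. Stack: [-7, 1]
COMPARE_OP bool(>=) → -7 vs 1 = False. Stack: [False]
POP_JUMP_IF_FALSE → pop False; jump. Stack: []
LOAD_FAST_LOAD_FAST a,b → push 25,-8. Stack: [25, -8]
BINARY_OP - → 25 - -8 = 33. Stack: [33]
STORE_FAST s → s=33. Stack: []
LOAD_FAST s → push 33. Stack: [33]
RETURN_VALUE → return 33.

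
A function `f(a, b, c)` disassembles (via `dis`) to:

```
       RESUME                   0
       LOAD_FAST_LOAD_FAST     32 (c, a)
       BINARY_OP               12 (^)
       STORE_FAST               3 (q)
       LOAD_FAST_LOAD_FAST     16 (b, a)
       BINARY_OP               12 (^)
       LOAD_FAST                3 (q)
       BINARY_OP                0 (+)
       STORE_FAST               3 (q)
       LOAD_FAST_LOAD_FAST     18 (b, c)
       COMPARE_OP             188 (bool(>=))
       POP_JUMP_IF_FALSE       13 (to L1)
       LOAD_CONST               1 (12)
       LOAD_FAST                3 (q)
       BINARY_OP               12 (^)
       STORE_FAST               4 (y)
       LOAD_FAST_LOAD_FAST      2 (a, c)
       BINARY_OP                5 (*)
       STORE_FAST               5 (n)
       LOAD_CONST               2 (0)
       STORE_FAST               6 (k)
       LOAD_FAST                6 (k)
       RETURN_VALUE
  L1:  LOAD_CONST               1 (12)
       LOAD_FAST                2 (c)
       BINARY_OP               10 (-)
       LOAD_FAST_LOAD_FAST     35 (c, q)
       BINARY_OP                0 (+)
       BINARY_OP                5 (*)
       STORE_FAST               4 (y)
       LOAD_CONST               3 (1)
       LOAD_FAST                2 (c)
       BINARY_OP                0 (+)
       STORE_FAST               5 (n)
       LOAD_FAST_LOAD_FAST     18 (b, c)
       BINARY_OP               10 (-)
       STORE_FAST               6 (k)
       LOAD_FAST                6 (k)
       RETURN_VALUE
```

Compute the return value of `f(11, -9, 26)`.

LOAD_FAST_LOAD_FAST c,a → push 26,11. Stack: [26, 11]
BINARY_OP ^ → 26 ^ 11 = 17. Stack: [17]
STORE_FAST q → q=17. Stack: []
LOAD_FAST_LOAD_FAST b,a → push -9,11. Stack: [-9, 11]
BINARY_OP ^ → -9 ^ 11 = -4. Stack: [-4]
LOAD_FAST q → push 17. Stack: [-4, 17]
BINARY_OP + → -4 + 17 = 13. Stack: [13]
STORE_FAST q → q=13. Stack: []
LOAD_FAST_LOAD_FAST b,c → push -9,26. Stack: [-9, 26]
COMPARE_OP bool(>=) → -9 vs 26 = False. Stack: [False]
POP_JUMP_IF_FALSE → pop False; jump. Stack: []
LOAD_CONST → push 12. Stack: [12]
LOAD_FAST c → push 26. Stack: [12, 26]
BINARY_OP - → 12 - 26 = -14. Stack: [-14]
LOAD_FAST_LOAD_FAST c,q → push 26,13. Stack: [-14, 26, 13]
BINARY_OP + → 26 + 13 = 39. Stack: [-14, 39]
BINARY_OP * → -14 * 39 = -546. Stack: [-546]
STORE_FAST y → y=-546. Stack: []
LOAD_CONST → push 1. Stack: [1]
LOAD_FAST c → push 26. Stack: [1, 26]
BINARY_OP + → 1 + 26 = 27. Stack: [27]
STORE_FAST n → n=27. Stack: []
LOAD_FAST_LOAD_FAST b,c → push -9,26. Stack: [-9, 26]
BINARY_OP - → -9 - 26 = -35. Stack: [-35]
STORE_FAST k → k=-35. Stack: []
LOAD_FAST k → push -35. Stack: [-35]
RETURN_VALUE → return -35.

-35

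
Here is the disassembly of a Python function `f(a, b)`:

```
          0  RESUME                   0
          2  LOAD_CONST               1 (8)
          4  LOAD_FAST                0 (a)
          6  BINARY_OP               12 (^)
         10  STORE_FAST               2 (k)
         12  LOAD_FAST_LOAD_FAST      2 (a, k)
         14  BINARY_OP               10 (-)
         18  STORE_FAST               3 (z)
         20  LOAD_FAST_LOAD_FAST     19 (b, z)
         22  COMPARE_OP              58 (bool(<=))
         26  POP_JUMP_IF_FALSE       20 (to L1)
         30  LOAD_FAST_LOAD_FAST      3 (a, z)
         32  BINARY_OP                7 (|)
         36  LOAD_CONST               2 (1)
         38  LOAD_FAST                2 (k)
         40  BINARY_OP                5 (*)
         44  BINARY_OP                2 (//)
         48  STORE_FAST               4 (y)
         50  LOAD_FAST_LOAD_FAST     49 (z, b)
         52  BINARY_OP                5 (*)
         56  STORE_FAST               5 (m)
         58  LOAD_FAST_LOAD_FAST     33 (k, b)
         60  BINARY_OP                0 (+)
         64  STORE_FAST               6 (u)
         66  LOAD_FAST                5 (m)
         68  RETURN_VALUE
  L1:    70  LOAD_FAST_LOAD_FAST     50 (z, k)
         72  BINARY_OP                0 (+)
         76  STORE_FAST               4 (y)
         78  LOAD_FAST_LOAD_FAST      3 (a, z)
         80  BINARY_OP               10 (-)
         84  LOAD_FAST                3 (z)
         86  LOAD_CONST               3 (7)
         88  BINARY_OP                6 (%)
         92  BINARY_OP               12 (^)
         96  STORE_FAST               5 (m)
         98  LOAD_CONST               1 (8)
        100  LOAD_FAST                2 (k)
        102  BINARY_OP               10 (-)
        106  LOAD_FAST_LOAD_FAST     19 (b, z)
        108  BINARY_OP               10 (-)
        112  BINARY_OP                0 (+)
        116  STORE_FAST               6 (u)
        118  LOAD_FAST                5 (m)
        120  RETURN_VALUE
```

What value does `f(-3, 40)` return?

LOAD_CONST → push 8. Stack: [8]
LOAD_FAST a → push -3. Stack: [8, -3]
BINARY_OP ^ → 8 ^ -3 = -11. Stack: [-11]
STORE_FAST k → k=-11. Stack: []
LOAD_FAST_LOAD_FAST a,k → push -3,-11. Stack: [-3, -11]
BINARY_OP - → -3 - -11 = 8. Stack: [8]
STORE_FAST z → z=8. Stack: []
LOAD_FAST_LOAD_FAST b,z → push 40,8. Stack: [40, 8]
COMPARE_OP bool(<=) → 40 vs 8 = False. Stack: [False]
POP_JUMP_IF_FALSE → pop False; jump. Stack: []
LOAD_FAST_LOAD_FAST z,k → push 8,-11. Stack: [8, -11]
BINARY_OP + → 8 + -11 = -3. Stack: [-3]
STORE_FAST y → y=-3. Stack: []
LOAD_FAST_LOAD_FAST a,z → push -3,8. Stack: [-3, 8]
BINARY_OP - → -3 - 8 = -11. Stack: [-11]
LOAD_FAST z → push 8. Stack: [-11, 8]
LOAD_CONST → push 7. Stack: [-11, 8, 7]
BINARY_OP % → 8 % 7 = 1. Stack: [-11, 1]
BINARY_OP ^ → -11 ^ 1 = -12. Stack: [-12]
STORE_FAST m → m=-12. Stack: []
LOAD_CONST → push 8. Stack: [8]
LOAD_FAST k → push -11. Stack: [8, -11]
BINARY_OP - → 8 - -11 = 19. Stack: [19]
LOAD_FAST_LOAD_FAST b,z → push 40,8. Stack: [19, 40, 8]
BINARY_OP - → 40 - 8 = 32. Stack: [19, 32]
BINARY_OP + → 19 + 32 = 51. Stack: [51]
STORE_FAST u → u=51. Stack: []
LOAD_FAST m → push -12. Stack: [-12]
RETURN_VALUE → return -12.

-12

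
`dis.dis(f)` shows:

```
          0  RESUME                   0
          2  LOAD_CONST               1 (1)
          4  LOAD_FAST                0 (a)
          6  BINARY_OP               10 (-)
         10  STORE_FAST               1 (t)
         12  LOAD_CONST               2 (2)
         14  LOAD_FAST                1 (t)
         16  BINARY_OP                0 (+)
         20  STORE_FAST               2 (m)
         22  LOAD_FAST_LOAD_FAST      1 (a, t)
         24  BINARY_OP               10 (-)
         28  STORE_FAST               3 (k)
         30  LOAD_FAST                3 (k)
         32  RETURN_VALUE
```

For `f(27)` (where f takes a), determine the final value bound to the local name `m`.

-24

LOAD_CONST → push 1. Stack: [1]
LOAD_FAST a → push 27. Stack: [1, 27]
BINARY_OP - → 1 - 27 = -26. Stack: [-26]
STORE_FAST t → t=-26. Stack: []
LOAD_CONST → push 2. Stack: [2]
LOAD_FAST t → push -26. Stack: [2, -26]
BINARY_OP + → 2 + -26 = -24. Stack: [-24]
STORE_FAST m → m=-24. Stack: []
LOAD_FAST_LOAD_FAST a,t → push 27,-26. Stack: [27, -26]
BINARY_OP - → 27 - -26 = 53. Stack: [53]
STORE_FAST k → k=53. Stack: []
LOAD_FAST k → push 53. Stack: [53]
RETURN_VALUE → return 53.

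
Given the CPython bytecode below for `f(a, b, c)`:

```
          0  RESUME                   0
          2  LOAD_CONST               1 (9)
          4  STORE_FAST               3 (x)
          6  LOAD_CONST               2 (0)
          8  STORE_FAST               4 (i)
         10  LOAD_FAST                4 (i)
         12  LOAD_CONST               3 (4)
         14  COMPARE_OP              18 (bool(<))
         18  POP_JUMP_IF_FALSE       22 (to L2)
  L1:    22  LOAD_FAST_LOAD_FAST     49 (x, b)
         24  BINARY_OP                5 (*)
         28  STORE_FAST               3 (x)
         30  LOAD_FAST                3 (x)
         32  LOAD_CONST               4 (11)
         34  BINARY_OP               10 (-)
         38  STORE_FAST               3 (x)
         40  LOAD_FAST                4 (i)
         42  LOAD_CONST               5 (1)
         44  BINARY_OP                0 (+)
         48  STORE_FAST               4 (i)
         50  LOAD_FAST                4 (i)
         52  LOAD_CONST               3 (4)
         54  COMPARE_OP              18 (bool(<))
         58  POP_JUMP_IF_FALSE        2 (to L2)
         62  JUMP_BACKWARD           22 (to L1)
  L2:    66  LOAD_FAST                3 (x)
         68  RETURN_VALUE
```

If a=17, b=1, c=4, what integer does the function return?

-35

LOAD_CONST → push 9
STORE_FAST x → x=9
LOAD_CONST → push 0
STORE_FAST i → i=0
LOAD_FAST i → push 0
LOAD_CONST → push 4
COMPARE_OP bool(<) → 0 vs 4 = True
POP_JUMP_IF_FALSE → pop True; no jump
LOAD_FAST_LOAD_FAST x,b → push 9,1
BINARY_OP * → 9 * 1 = 9
STORE_FAST x → x=9
LOAD_FAST x → push 9
LOAD_CONST → push 11
BINARY_OP - → 9 - 11 = -2
STORE_FAST x → x=-2
LOAD_FAST i → push 0
LOAD_CONST → push 1
BINARY_OP + → 0 + 1 = 1
STORE_FAST i → i=1
LOAD_FAST i → push 1
LOAD_CONST → push 4
COMPARE_OP bool(<) → 1 vs 4 = True
POP_JUMP_IF_FALSE → pop True; no jump
LOAD_FAST_LOAD_FAST x,b → push -2,1
BINARY_OP * → -2 * 1 = -2
STORE_FAST x → x=-2
LOAD_FAST x → push -2
LOAD_CONST → push 11
BINARY_OP - → -2 - 11 = -13
STORE_FAST x → x=-13
LOAD_FAST i → push 1
LOAD_CONST → push 1
BINARY_OP + → 1 + 1 = 2
STORE_FAST i → i=2
LOAD_FAST i → push 2
LOAD_CONST → push 4
COMPARE_OP bool(<) → 2 vs 4 = True
POP_JUMP_IF_FALSE → pop True; no jump
LOAD_FAST_LOAD_FAST x,b → push -13,1
BINARY_OP * → -13 * 1 = -13
STORE_FAST x → x=-13
LOAD_FAST x → push -13
LOAD_CONST → push 11
BINARY_OP - → -13 - 11 = -24
STORE_FAST x → x=-24
LOAD_FAST i → push 2
LOAD_CONST → push 1
BINARY_OP + → 2 + 1 = 3
STORE_FAST i → i=3
LOAD_FAST i → push 3
LOAD_CONST → push 4
COMPARE_OP bool(<) → 3 vs 4 = True
POP_JUMP_IF_FALSE → pop True; no jump
LOAD_FAST_LOAD_FAST x,b → push -24,1
BINARY_OP * → -24 * 1 = -24
STORE_FAST x → x=-24
LOAD_FAST x → push -24
LOAD_CONST → push 11
BINARY_OP - → -24 - 11 = -35
STORE_FAST x → x=-35
LOAD_FAST i → push 3
LOAD_CONST → push 1
BINARY_OP + → 3 + 1 = 4
STORE_FAST i → i=4
LOAD_FAST i → push 4
LOAD_CONST → push 4
COMPARE_OP bool(<) → 4 vs 4 = False
POP_JUMP_IF_FALSE → pop False; jump
LOAD_FAST x → push -35
RETURN_VALUE → return -35.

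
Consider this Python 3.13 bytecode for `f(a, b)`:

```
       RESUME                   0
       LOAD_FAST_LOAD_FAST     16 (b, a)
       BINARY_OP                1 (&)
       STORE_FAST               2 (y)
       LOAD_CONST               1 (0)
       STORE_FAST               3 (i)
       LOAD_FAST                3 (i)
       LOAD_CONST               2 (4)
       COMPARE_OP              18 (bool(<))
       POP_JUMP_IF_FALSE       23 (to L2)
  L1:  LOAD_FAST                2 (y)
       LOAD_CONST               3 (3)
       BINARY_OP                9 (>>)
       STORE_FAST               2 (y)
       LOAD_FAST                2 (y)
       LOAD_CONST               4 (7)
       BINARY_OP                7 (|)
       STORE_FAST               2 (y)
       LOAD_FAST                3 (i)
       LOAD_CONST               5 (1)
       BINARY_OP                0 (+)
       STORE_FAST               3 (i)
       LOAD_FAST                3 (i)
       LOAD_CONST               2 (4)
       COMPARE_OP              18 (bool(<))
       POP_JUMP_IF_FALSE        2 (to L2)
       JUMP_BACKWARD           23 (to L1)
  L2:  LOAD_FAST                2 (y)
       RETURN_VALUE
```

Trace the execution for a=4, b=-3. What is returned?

7

LOAD_FAST_LOAD_FAST b,a → push -3,4
BINARY_OP & → -3 & 4 = 4
STORE_FAST y → y=4
LOAD_CONST → push 0
STORE_FAST i → i=0
LOAD_FAST i → push 0
LOAD_CONST → push 4
COMPARE_OP bool(<) → 0 vs 4 = True
POP_JUMP_IF_FALSE → pop True; no jump
LOAD_FAST y → push 4
LOAD_CONST → push 3
BINARY_OP >> → 4 >> 3 = 0
STORE_FAST y → y=0
LOAD_FAST y → push 0
LOAD_CONST → push 7
BINARY_OP | → 0 | 7 = 7
STORE_FAST y → y=7
LOAD_FAST i → push 0
LOAD_CONST → push 1
BINARY_OP + → 0 + 1 = 1
STORE_FAST i → i=1
LOAD_FAST i → push 1
LOAD_CONST → push 4
COMPARE_OP bool(<) → 1 vs 4 = True
POP_JUMP_IF_FALSE → pop True; no jump
LOAD_FAST y → push 7
LOAD_CONST → push 3
BINARY_OP >> → 7 >> 3 = 0
STORE_FAST y → y=0
LOAD_FAST y → push 0
LOAD_CONST → push 7
BINARY_OP | → 0 | 7 = 7
STORE_FAST y → y=7
LOAD_FAST i → push 1
LOAD_CONST → push 1
BINARY_OP + → 1 + 1 = 2
STORE_FAST i → i=2
LOAD_FAST i → push 2
LOAD_CONST → push 4
COMPARE_OP bool(<) → 2 vs 4 = True
POP_JUMP_IF_FALSE → pop True; no jump
LOAD_FAST y → push 7
LOAD_CONST → push 3
BINARY_OP >> → 7 >> 3 = 0
STORE_FAST y → y=0
LOAD_FAST y → push 0
LOAD_CONST → push 7
BINARY_OP | → 0 | 7 = 7
STORE_FAST y → y=7
LOAD_FAST i → push 2
LOAD_CONST → push 1
BINARY_OP + → 2 + 1 = 3
STORE_FAST i → i=3
LOAD_FAST i → push 3
LOAD_CONST → push 4
COMPARE_OP bool(<) → 3 vs 4 = True
POP_JUMP_IF_FALSE → pop True; no jump
LOAD_FAST y → push 7
LOAD_CONST → push 3
BINARY_OP >> → 7 >> 3 = 0
STORE_FAST y → y=0
LOAD_FAST y → push 0
LOAD_CONST → push 7
BINARY_OP | → 0 | 7 = 7
STORE_FAST y → y=7
LOAD_FAST i → push 3
LOAD_CONST → push 1
BINARY_OP + → 3 + 1 = 4
STORE_FAST i → i=4
LOAD_FAST i → push 4
LOAD_CONST → push 4
COMPARE_OP bool(<) → 4 vs 4 = False
POP_JUMP_IF_FALSE → pop False; jump
LOAD_FAST y → push 7
RETURN_VALUE → return 7.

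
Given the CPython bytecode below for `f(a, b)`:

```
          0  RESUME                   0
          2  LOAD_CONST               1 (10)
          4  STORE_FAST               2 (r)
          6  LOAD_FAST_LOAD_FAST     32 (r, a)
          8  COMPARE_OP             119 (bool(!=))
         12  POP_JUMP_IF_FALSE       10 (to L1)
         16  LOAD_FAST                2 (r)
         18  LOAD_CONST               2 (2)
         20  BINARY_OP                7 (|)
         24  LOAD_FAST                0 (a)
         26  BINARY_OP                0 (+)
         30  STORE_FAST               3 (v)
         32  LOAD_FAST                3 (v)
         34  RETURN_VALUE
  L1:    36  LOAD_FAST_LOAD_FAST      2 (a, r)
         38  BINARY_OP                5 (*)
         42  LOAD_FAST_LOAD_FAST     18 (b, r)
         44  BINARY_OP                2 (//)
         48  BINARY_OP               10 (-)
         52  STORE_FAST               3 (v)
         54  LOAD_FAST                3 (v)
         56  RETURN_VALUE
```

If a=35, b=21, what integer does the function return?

LOAD_CONST → push 10. Stack: [10]
STORE_FAST r → r=10. Stack: []
LOAD_FAST_LOAD_FAST r,a → push 10,35. Stack: [10, 35]
COMPARE_OP bool(!=) → 10 vs 35 = True. Stack: [True]
POP_JUMP_IF_FALSE → pop True; no jump. Stack: []
LOAD_FAST r → push 10. Stack: [10]
LOAD_CONST → push 2. Stack: [10, 2]
BINARY_OP | → 10 | 2 = 10. Stack: [10]
LOAD_FAST a → push 35. Stack: [10, 35]
BINARY_OP + → 10 + 35 = 45. Stack: [45]
STORE_FAST v → v=45. Stack: []
LOAD_FAST v → push 45. Stack: [45]
RETURN_VALUE → return 45.

45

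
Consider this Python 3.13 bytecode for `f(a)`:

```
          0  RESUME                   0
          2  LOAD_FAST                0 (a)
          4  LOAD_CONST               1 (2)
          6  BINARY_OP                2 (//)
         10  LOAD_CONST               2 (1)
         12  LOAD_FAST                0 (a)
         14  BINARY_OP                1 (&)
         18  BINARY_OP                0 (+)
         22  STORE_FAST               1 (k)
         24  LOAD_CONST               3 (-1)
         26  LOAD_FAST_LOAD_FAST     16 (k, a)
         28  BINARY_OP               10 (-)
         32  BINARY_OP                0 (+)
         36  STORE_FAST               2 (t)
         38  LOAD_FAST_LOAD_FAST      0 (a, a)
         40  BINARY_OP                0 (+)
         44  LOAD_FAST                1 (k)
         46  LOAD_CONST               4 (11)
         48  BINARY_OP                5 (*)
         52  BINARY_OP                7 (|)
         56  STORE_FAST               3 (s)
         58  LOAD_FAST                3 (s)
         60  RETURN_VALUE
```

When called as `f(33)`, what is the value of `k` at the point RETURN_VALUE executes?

LOAD_FAST a → push 33. Stack: [33]
LOAD_CONST → push 2. Stack: [33, 2]
BINARY_OP // → 33 // 2 = 16. Stack: [16]
LOAD_CONST → push 1. Stack: [16, 1]
LOAD_FAST a → push 33. Stack: [16, 1, 33]
BINARY_OP & → 1 & 33 = 1. Stack: [16, 1]
BINARY_OP + → 16 + 1 = 17. Stack: [17]
STORE_FAST k → k=17. Stack: []
LOAD_CONST → push -1. Stack: [-1]
LOAD_FAST_LOAD_FAST k,a → push 17,33. Stack: [-1, 17, 33]
BINARY_OP - → 17 - 33 = -16. Stack: [-1, -16]
BINARY_OP + → -1 + -16 = -17. Stack: [-17]
STORE_FAST t → t=-17. Stack: []
LOAD_FAST_LOAD_FAST a,a → push 33,33. Stack: [33, 33]
BINARY_OP + → 33 + 33 = 66. Stack: [66]
LOAD_FAST k → push 17. Stack: [66, 17]
LOAD_CONST → push 11. Stack: [66, 17, 11]
BINARY_OP * → 17 * 11 = 187. Stack: [66, 187]
BINARY_OP | → 66 | 187 = 251. Stack: [251]
STORE_FAST s → s=251. Stack: []
LOAD_FAST s → push 251. Stack: [251]
RETURN_VALUE → return 251.

17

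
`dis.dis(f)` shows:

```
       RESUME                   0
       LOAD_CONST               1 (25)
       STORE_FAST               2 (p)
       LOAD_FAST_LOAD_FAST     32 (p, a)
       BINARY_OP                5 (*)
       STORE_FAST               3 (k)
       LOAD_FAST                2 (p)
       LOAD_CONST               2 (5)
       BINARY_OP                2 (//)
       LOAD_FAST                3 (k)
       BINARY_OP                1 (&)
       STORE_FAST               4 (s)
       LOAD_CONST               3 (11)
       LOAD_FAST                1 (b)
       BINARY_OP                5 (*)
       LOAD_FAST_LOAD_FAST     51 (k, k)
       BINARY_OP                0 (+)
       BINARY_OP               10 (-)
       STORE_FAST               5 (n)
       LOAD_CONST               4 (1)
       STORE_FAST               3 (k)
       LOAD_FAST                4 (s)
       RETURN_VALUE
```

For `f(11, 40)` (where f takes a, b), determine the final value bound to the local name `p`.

25

LOAD_CONST → push 25. Stack: [25]
STORE_FAST p → p=25. Stack: []
LOAD_FAST_LOAD_FAST p,a → push 25,11. Stack: [25, 11]
BINARY_OP * → 25 * 11 = 275. Stack: [275]
STORE_FAST k → k=275. Stack: []
LOAD_FAST p → push 25. Stack: [25]
LOAD_CONST → push 5. Stack: [25, 5]
BINARY_OP // → 25 // 5 = 5. Stack: [5]
LOAD_FAST k → push 275. Stack: [5, 275]
BINARY_OP & → 5 & 275 = 1. Stack: [1]
STORE_FAST s → s=1. Stack: []
LOAD_CONST → push 11. Stack: [11]
LOAD_FAST b → push 40. Stack: [11, 40]
BINARY_OP * → 11 * 40 = 440. Stack: [440]
LOAD_FAST_LOAD_FAST k,k → push 275,275. Stack: [440, 275, 275]
BINARY_OP + → 275 + 275 = 550. Stack: [440, 550]
BINARY_OP - → 440 - 550 = -110. Stack: [-110]
STORE_FAST n → n=-110. Stack: []
LOAD_CONST → push 1. Stack: [1]
STORE_FAST k → k=1. Stack: []
LOAD_FAST s → push 1. Stack: [1]
RETURN_VALUE → return 1.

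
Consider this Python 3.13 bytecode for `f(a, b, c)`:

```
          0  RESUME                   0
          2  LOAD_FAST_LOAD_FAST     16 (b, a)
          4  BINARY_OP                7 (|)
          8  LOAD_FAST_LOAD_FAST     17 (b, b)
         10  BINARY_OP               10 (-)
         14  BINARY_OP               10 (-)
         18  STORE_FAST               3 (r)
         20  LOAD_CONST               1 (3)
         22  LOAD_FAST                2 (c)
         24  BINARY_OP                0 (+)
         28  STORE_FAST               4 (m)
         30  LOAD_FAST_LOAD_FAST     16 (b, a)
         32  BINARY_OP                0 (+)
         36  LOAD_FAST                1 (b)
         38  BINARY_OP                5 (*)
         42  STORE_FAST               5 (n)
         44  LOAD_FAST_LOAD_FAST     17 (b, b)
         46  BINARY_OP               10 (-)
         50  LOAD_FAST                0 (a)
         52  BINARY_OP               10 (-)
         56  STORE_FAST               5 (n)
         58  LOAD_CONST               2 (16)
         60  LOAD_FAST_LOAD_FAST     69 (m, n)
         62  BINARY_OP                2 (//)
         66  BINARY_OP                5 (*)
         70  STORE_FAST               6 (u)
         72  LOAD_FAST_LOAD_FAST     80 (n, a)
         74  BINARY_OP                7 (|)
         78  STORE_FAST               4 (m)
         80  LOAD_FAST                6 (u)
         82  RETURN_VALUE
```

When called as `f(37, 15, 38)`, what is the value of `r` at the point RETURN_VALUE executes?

47

LOAD_FAST_LOAD_FAST b,a → push 15,37. Stack: [15, 37]
BINARY_OP | → 15 | 37 = 47. Stack: [47]
LOAD_FAST_LOAD_FAST b,b → push 15,15. Stack: [47, 15, 15]
BINARY_OP - → 15 - 15 = 0. Stack: [47, 0]
BINARY_OP - → 47 - 0 = 47. Stack: [47]
STORE_FAST r → r=47. Stack: []
LOAD_CONST → push 3. Stack: [3]
LOAD_FAST c → push 38. Stack: [3, 38]
BINARY_OP + → 3 + 38 = 41. Stack: [41]
STORE_FAST m → m=41. Stack: []
LOAD_FAST_LOAD_FAST b,a → push 15,37. Stack: [15, 37]
BINARY_OP + → 15 + 37 = 52. Stack: [52]
LOAD_FAST b → push 15. Stack: [52, 15]
BINARY_OP * → 52 * 15 = 780. Stack: [780]
STORE_FAST n → n=780. Stack: []
LOAD_FAST_LOAD_FAST b,b → push 15,15. Stack: [15, 15]
BINARY_OP - → 15 - 15 = 0. Stack: [0]
LOAD_FAST a → push 37. Stack: [0, 37]
BINARY_OP - → 0 - 37 = -37. Stack: [-37]
STORE_FAST n → n=-37. Stack: []
LOAD_CONST → push 16. Stack: [16]
LOAD_FAST_LOAD_FAST m,n → push 41,-37. Stack: [16, 41, -37]
BINARY_OP // → 41 // -37 = -2. Stack: [16, -2]
BINARY_OP * → 16 * -2 = -32. Stack: [-32]
STORE_FAST u → u=-32. Stack: []
LOAD_FAST_LOAD_FAST n,a → push -37,37. Stack: [-37, 37]
BINARY_OP | → -37 | 37 = -1. Stack: [-1]
STORE_FAST m → m=-1. Stack: []
LOAD_FAST u → push -32. Stack: [-32]
RETURN_VALUE → return -32.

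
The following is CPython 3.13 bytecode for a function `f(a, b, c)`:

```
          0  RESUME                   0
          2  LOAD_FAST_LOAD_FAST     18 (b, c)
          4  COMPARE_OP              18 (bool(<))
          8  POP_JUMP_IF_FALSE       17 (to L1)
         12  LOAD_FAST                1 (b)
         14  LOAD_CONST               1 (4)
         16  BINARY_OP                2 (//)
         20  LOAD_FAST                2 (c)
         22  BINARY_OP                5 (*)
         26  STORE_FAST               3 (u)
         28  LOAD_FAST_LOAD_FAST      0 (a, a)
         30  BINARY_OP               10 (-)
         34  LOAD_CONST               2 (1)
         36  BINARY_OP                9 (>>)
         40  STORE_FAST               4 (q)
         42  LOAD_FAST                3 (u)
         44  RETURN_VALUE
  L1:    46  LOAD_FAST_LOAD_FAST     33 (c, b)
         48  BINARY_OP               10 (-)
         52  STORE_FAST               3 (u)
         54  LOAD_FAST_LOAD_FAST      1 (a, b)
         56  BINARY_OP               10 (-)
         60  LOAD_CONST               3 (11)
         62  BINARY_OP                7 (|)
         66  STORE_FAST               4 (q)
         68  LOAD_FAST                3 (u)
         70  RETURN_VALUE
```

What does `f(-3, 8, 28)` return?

LOAD_FAST_LOAD_FAST b,c → push 8,28. Stack: [8, 28]
COMPARE_OP bool(<) → 8 vs 28 = True. Stack: [True]
POP_JUMP_IF_FALSE → pop True; no jump. Stack: []
LOAD_FAST b → push 8. Stack: [8]
LOAD_CONST → push 4. Stack: [8, 4]
BINARY_OP // → 8 // 4 = 2. Stack: [2]
LOAD_FAST c → push 28. Stack: [2, 28]
BINARY_OP * → 2 * 28 = 56. Stack: [56]
STORE_FAST u → u=56. Stack: []
LOAD_FAST_LOAD_FAST a,a → push -3,-3. Stack: [-3, -3]
BINARY_OP - → -3 - -3 = 0. Stack: [0]
LOAD_CONST → push 1. Stack: [0, 1]
BINARY_OP >> → 0 >> 1 = 0. Stack: [0]
STORE_FAST q → q=0. Stack: []
LOAD_FAST u → push 56. Stack: [56]
RETURN_VALUE → return 56.

56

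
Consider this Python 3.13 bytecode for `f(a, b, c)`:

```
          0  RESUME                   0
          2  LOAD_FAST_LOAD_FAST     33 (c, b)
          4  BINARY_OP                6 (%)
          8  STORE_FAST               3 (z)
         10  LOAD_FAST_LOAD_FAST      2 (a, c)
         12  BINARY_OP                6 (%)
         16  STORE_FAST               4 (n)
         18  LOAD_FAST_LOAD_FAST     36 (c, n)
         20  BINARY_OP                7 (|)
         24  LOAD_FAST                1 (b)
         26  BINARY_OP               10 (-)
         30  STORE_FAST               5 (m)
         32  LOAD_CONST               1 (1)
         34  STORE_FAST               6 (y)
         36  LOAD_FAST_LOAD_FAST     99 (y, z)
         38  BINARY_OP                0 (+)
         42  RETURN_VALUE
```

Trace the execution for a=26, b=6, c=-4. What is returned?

3

LOAD_FAST_LOAD_FAST c,b → push -4,6. Stack: [-4, 6]
BINARY_OP % → -4 % 6 = 2. Stack: [2]
STORE_FAST z → z=2. Stack: []
LOAD_FAST_LOAD_FAST a,c → push 26,-4. Stack: [26, -4]
BINARY_OP % → 26 % -4 = -2. Stack: [-2]
STORE_FAST n → n=-2. Stack: []
LOAD_FAST_LOAD_FAST c,n → push -4,-2. Stack: [-4, -2]
BINARY_OP | → -4 | -2 = -2. Stack: [-2]
LOAD_FAST b → push 6. Stack: [-2, 6]
BINARY_OP - → -2 - 6 = -8. Stack: [-8]
STORE_FAST m → m=-8. Stack: []
LOAD_CONST → push 1. Stack: [1]
STORE_FAST y → y=1. Stack: []
LOAD_FAST_LOAD_FAST y,z → push 1,2. Stack: [1, 2]
BINARY_OP + → 1 + 2 = 3. Stack: [3]
RETURN_VALUE → return 3.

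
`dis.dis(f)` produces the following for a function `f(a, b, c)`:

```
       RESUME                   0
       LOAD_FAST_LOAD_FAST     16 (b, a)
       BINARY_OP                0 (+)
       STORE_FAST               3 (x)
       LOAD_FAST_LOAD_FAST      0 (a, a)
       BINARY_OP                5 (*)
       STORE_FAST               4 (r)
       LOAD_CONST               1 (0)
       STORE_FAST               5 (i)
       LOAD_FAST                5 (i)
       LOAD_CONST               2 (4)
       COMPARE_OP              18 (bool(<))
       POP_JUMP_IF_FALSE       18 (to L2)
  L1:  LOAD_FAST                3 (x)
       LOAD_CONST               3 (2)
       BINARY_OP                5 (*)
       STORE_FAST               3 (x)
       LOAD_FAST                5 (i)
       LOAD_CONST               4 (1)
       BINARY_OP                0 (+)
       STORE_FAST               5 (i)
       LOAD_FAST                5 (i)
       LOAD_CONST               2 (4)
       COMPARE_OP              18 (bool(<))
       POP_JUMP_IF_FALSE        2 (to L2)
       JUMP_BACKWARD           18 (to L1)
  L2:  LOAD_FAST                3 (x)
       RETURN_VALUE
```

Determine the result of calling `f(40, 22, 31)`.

LOAD_FAST_LOAD_FAST b,a → push 22,40. Stack: [22, 40]
BINARY_OP + → 22 + 40 = 62. Stack: [62]
STORE_FAST x → x=62. Stack: []
LOAD_FAST_LOAD_FAST a,a → push 40,40. Stack: [40, 40]
BINARY_OP * → 40 * 40 = 1600. Stack: [1600]
STORE_FAST r → r=1600. Stack: []
LOAD_CONST → push 0. Stack: [0]
STORE_FAST i → i=0. Stack: []
LOAD_FAST i → push 0. Stack: [0]
LOAD_CONST → push 4. Stack: [0, 4]
COMPARE_OP bool(<) → 0 vs 4 = True. Stack: [True]
POP_JUMP_IF_FALSE → pop True; no jump. Stack: []
LOAD_FAST x → push 62. Stack: [62]
LOAD_CONST → push 2. Stack: [62, 2]
BINARY_OP * → 62 * 2 = 124. Stack: [124]
STORE_FAST x → x=124. Stack: []
LOAD_FAST i → push 0. Stack: [0]
LOAD_CONST → push 1. Stack: [0, 1]
BINARY_OP + → 0 + 1 = 1. Stack: [1]
STORE_FAST i → i=1. Stack: []
LOAD_FAST i → push 1. Stack: [1]
LOAD_CONST → push 4. Stack: [1, 4]
COMPARE_OP bool(<) → 1 vs 4 = True. Stack: [True]
POP_JUMP_IF_FALSE → pop True; no jump. Stack: []
LOAD_FAST x → push 124. Stack: [124]
LOAD_CONST → push 2. Stack: [124, 2]
BINARY_OP * → 124 * 2 = 248. Stack: [248]
STORE_FAST x → x=248. Stack: []
LOAD_FAST i → push 1. Stack: [1]
LOAD_CONST → push 1. Stack: [1, 1]
BINARY_OP + → 1 + 1 = 2. Stack: [2]
STORE_FAST i → i=2. Stack: []
LOAD_FAST i → push 2. Stack: [2]
LOAD_CONST → push 4. Stack: [2, 4]
COMPARE_OP bool(<) → 2 vs 4 = True. Stack: [True]
POP_JUMP_IF_FALSE → pop True; no jump. Stack: []
LOAD_FAST x → push 248. Stack: [248]
LOAD_CONST → push 2. Stack: [248, 2]
BINARY_OP * → 248 * 2 = 496. Stack: [496]
STORE_FAST x → x=496. Stack: []
LOAD_FAST i → push 2. Stack: [2]
LOAD_CONST → push 1. Stack: [2, 1]
BINARY_OP + → 2 + 1 = 3. Stack: [3]
STORE_FAST i → i=3. Stack: []
LOAD_FAST i → push 3. Stack: [3]
LOAD_CONST → push 4. Stack: [3, 4]
COMPARE_OP bool(<) → 3 vs 4 = True. Stack: [True]
POP_JUMP_IF_FALSE → pop True; no jump. Stack: []
LOAD_FAST x → push 496. Stack: [496]
LOAD_CONST → push 2. Stack: [496, 2]
BINARY_OP * → 496 * 2 = 992. Stack: [992]
STORE_FAST x → x=992. Stack: []
LOAD_FAST i → push 3. Stack: [3]
LOAD_CONST → push 1. Stack: [3, 1]
BINARY_OP + → 3 + 1 = 4. Stack: [4]
STORE_FAST i → i=4. Stack: []
LOAD_FAST i → push 4. Stack: [4]
LOAD_CONST → push 4. Stack: [4, 4]
COMPARE_OP bool(<) → 4 vs 4 = False. Stack: [False]
POP_JUMP_IF_FALSE → pop False; jump. Stack: []
LOAD_FAST x → push 992. Stack: [992]
RETURN_VALUE → return 992.

992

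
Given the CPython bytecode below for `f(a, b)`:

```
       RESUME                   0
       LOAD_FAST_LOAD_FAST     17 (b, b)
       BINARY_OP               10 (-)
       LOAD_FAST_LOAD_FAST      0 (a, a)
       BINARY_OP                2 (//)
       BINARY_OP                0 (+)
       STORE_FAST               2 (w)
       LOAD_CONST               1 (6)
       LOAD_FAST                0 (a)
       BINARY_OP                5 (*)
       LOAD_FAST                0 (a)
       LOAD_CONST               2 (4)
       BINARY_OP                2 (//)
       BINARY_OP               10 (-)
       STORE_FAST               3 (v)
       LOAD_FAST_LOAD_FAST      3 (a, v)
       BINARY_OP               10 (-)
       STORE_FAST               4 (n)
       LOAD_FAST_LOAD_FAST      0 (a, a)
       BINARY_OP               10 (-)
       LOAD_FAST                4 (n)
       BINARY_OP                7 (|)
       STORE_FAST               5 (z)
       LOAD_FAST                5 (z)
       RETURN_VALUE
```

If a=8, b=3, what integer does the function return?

-38

LOAD_FAST_LOAD_FAST b,b → push 3,3. Stack: [3, 3]
BINARY_OP - → 3 - 3 = 0. Stack: [0]
LOAD_FAST_LOAD_FAST a,a → push 8,8. Stack: [0, 8, 8]
BINARY_OP // → 8 // 8 = 1. Stack: [0, 1]
BINARY_OP + → 0 + 1 = 1. Stack: [1]
STORE_FAST w → w=1. Stack: []
LOAD_CONST → push 6. Stack: [6]
LOAD_FAST a → push 8. Stack: [6, 8]
BINARY_OP * → 6 * 8 = 48. Stack: [48]
LOAD_FAST a → push 8. Stack: [48, 8]
LOAD_CONST → push 4. Stack: [48, 8, 4]
BINARY_OP // → 8 // 4 = 2. Stack: [48, 2]
BINARY_OP - → 48 - 2 = 46. Stack: [46]
STORE_FAST v → v=46. Stack: []
LOAD_FAST_LOAD_FAST a,v → push 8,46. Stack: [8, 46]
BINARY_OP - → 8 - 46 = -38. Stack: [-38]
STORE_FAST n → n=-38. Stack: []
LOAD_FAST_LOAD_FAST a,a → push 8,8. Stack: [8, 8]
BINARY_OP - → 8 - 8 = 0. Stack: [0]
LOAD_FAST n → push -38. Stack: [0, -38]
BINARY_OP | → 0 | -38 = -38. Stack: [-38]
STORE_FAST z → z=-38. Stack: []
LOAD_FAST z → push -38. Stack: [-38]
RETURN_VALUE → return -38.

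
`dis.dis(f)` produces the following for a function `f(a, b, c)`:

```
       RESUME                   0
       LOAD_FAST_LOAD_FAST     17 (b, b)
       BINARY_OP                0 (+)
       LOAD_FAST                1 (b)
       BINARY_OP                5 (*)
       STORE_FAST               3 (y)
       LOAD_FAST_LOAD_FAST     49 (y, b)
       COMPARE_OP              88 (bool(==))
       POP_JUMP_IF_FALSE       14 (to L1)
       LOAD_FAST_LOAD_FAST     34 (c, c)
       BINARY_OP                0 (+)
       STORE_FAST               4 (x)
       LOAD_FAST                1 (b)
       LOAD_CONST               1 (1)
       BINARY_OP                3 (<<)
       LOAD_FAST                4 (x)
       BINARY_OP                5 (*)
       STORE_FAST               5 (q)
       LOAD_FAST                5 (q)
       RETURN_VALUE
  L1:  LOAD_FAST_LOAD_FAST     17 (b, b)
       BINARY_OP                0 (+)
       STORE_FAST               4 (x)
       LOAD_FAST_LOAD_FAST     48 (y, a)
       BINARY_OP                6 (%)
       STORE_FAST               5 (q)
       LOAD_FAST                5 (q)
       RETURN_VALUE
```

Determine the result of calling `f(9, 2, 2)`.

8

LOAD_FAST_LOAD_FAST b,b → push 2,2. Stack: [2, 2]
BINARY_OP + → 2 + 2 = 4. Stack: [4]
LOAD_FAST b → push 2. Stack: [4, 2]
BINARY_OP * → 4 * 2 = 8. Stack: [8]
STORE_FAST y → y=8. Stack: []
LOAD_FAST_LOAD_FAST y,b → push 8,2. Stack: [8, 2]
COMPARE_OP bool(==) → 8 vs 2 = False. Stack: [False]
POP_JUMP_IF_FALSE → pop False; jump. Stack: []
LOAD_FAST_LOAD_FAST b,b → push 2,2. Stack: [2, 2]
BINARY_OP + → 2 + 2 = 4. Stack: [4]
STORE_FAST x → x=4. Stack: []
LOAD_FAST_LOAD_FAST y,a → push 8,9. Stack: [8, 9]
BINARY_OP % → 8 % 9 = 8. Stack: [8]
STORE_FAST q → q=8. Stack: []
LOAD_FAST q → push 8. Stack: [8]
RETURN_VALUE → return 8.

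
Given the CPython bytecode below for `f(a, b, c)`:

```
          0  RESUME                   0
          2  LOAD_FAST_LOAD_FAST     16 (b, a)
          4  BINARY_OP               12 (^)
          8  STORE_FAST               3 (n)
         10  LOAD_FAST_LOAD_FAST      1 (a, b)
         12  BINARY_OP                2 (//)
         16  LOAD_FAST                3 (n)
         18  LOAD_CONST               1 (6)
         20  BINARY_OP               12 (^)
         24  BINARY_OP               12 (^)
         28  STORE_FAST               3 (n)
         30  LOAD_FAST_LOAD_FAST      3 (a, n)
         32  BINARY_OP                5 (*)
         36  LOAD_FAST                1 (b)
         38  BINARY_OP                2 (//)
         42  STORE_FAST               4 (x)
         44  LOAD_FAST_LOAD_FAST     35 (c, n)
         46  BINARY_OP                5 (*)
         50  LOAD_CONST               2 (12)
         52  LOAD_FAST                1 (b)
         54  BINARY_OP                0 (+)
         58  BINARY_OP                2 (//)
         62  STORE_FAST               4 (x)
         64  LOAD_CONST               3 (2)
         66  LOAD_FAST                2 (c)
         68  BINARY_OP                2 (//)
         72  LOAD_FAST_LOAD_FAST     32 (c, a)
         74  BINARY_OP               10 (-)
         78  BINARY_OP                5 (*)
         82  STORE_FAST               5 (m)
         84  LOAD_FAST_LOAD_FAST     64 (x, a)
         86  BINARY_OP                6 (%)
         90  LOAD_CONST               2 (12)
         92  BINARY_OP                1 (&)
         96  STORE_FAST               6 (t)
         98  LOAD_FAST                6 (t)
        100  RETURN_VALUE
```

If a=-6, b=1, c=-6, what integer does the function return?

LOAD_FAST_LOAD_FAST b,a → push 1,-6. Stack: [1, -6]
BINARY_OP ^ → 1 ^ -6 = -5. Stack: [-5]
STORE_FAST n → n=-5. Stack: []
LOAD_FAST_LOAD_FAST a,b → push -6,1. Stack: [-6, 1]
BINARY_OP // → -6 // 1 = -6. Stack: [-6]
LOAD_FAST n → push -5. Stack: [-6, -5]
LOAD_CONST → push 6. Stack: [-6, -5, 6]
BINARY_OP ^ → -5 ^ 6 = -3. Stack: [-6, -3]
BINARY_OP ^ → -6 ^ -3 = 7. Stack: [7]
STORE_FAST n → n=7. Stack: []
LOAD_FAST_LOAD_FAST a,n → push -6,7. Stack: [-6, 7]
BINARY_OP * → -6 * 7 = -42. Stack: [-42]
LOAD_FAST b → push 1. Stack: [-42, 1]
BINARY_OP // → -42 // 1 = -42. Stack: [-42]
STORE_FAST x → x=-42. Stack: []
LOAD_FAST_LOAD_FAST c,n → push -6,7. Stack: [-6, 7]
BINARY_OP * → -6 * 7 = -42. Stack: [-42]
LOAD_CONST → push 12. Stack: [-42, 12]
LOAD_FAST b → push 1. Stack: [-42, 12, 1]
BINARY_OP + → 12 + 1 = 13. Stack: [-42, 13]
BINARY_OP // → -42 // 13 = -4. Stack: [-4]
STORE_FAST x → x=-4. Stack: []
LOAD_CONST → push 2. Stack: [2]
LOAD_FAST c → push -6. Stack: [2, -6]
BINARY_OP // → 2 // -6 = -1. Stack: [-1]
LOAD_FAST_LOAD_FAST c,a → push -6,-6. Stack: [-1, -6, -6]
BINARY_OP - → -6 - -6 = 0. Stack: [-1, 0]
BINARY_OP * → -1 * 0 = 0. Stack: [0]
STORE_FAST m → m=0. Stack: []
LOAD_FAST_LOAD_FAST x,a → push -4,-6. Stack: [-4, -6]
BINARY_OP % → -4 % -6 = -4. Stack: [-4]
LOAD_CONST → push 12. Stack: [-4, 12]
BINARY_OP & → -4 & 12 = 12. Stack: [12]
STORE_FAST t → t=12. Stack: []
LOAD_FAST t → push 12. Stack: [12]
RETURN_VALUE → return 12.

12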